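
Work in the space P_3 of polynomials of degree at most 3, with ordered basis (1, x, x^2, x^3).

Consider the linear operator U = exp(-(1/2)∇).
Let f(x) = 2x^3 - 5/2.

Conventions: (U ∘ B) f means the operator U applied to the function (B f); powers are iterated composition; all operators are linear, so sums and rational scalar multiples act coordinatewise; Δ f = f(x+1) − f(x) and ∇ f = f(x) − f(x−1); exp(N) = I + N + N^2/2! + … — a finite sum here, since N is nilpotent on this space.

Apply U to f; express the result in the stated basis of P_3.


order-1 term: -3x^2 + 3x - 1
order-2 term: (3/2)x - 3/2
order-3 term: -1/4
the series for exp(-(1/2)∇) f terminates at order 3
exp(-(1/2)∇) f = 2x^3 - 3x^2 + (9/2)x - 21/4

the image equals g(x) = 2x^3 - 3x^2 + (9/2)x - 21/4


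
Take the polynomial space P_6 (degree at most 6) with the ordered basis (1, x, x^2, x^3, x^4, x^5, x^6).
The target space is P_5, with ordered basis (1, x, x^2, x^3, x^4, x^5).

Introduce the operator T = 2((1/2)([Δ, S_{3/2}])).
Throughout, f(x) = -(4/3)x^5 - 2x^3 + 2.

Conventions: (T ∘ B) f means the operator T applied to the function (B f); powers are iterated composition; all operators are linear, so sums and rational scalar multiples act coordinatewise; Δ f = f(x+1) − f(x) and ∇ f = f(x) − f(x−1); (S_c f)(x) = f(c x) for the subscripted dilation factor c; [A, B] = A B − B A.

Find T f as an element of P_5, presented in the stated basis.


the image equals g(x) = -(135/8)x^4 - (225/4)x^3 - 78x^2 - (415/8)x - 325/24

S_{3/2} f = -(81/8)x^5 - (27/4)x^3 + 2
Δ S_{3/2} f = -(405/8)x^4 - (405/4)x^3 - (243/2)x^2 - (567/8)x - 135/8
Δ f = -(20/3)x^4 - (40/3)x^3 - (58/3)x^2 - (38/3)x - 10/3
S_{3/2} Δ f = -(135/4)x^4 - 45x^3 - (87/2)x^2 - 19x - 10/3
[Δ, S_{3/2}] f = -(135/8)x^4 - (225/4)x^3 - 78x^2 - (415/8)x - 325/24
((1/2)([Δ, S_{3/2}])) f = -(135/16)x^4 - (225/8)x^3 - 39x^2 - (415/16)x - 325/48
(2((1/2)([Δ, S_{3/2}]))) f = -(135/8)x^4 - (225/4)x^3 - 78x^2 - (415/8)x - 325/24


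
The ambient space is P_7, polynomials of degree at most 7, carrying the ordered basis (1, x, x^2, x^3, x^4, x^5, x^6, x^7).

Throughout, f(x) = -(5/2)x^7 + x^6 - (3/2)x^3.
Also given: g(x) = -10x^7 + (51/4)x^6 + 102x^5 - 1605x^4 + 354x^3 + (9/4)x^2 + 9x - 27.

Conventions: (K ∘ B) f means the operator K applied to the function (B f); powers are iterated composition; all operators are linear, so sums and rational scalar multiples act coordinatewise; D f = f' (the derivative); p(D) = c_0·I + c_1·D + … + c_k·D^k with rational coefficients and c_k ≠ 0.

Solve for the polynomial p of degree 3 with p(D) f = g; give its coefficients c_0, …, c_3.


p(D) = 4·I − (1/2)·D − D^2 + 3·D^3, i.e. c_0 = 4, c_1 = -1/2, c_2 = -1, c_3 = 3

D^0 f = -(5/2)x^7 + x^6 - (3/2)x^3
D^1 f = -(35/2)x^6 + 6x^5 - (9/2)x^2
D^2 f = -105x^5 + 30x^4 - 9x
D^3 f = -525x^4 + 120x^3 - 9
matching coefficients of g against c_0 f + c_1 Df + … from the top degree down determines the c_i
solution: c_0 = 4, c_1 = -1/2, c_2 = -1, c_3 = 3


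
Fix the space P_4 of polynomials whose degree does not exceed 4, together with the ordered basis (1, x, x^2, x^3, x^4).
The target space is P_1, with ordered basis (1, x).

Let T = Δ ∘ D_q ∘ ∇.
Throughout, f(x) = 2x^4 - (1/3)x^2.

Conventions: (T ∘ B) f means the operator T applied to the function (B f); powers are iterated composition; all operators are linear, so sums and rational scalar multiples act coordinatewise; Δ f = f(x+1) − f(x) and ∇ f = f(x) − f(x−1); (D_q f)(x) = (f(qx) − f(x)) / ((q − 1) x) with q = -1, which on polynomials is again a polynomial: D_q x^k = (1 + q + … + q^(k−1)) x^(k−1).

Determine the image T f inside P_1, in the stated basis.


∇ f = 8x^3 - 12x^2 + (22/3)x - 5/3
D_q ∇ f = 8x^2 + 22/3
Δ (D_q ∘ ∇) f = 16x + 8

the result is g(x) = 16x + 8


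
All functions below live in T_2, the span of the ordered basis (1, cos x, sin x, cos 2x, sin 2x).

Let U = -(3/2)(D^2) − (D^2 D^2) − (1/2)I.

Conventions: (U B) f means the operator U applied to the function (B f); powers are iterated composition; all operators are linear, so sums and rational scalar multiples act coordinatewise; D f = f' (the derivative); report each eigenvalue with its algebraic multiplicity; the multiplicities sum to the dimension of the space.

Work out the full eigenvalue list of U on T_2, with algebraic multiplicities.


image of 1: -1/2
image of cos x: 0
image of sin x: 0
image of cos 2x: -(21/2)cos 2x
image of sin 2x: -(21/2)sin 2x
the matrix is diagonal; its diagonal is (-1/2, 0, 0, -21/2, -21/2)
for a triangular matrix the eigenvalues are the diagonal entries, with algebraic multiplicity their repetition count

λ = -21/2 (multiplicity 2), λ = -1/2 (multiplicity 1), λ = 0 (multiplicity 2)


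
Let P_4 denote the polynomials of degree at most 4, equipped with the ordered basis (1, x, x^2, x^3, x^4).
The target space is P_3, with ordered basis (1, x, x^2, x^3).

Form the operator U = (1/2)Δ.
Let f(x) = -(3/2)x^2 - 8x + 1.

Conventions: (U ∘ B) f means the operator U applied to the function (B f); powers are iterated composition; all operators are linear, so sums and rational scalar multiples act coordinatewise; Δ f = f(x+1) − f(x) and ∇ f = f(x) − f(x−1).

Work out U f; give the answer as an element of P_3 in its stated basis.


g(x) = -(3/2)x - 19/4

Δ f = -3x - 19/2
((1/2)Δ) f = -(3/2)x - 19/4


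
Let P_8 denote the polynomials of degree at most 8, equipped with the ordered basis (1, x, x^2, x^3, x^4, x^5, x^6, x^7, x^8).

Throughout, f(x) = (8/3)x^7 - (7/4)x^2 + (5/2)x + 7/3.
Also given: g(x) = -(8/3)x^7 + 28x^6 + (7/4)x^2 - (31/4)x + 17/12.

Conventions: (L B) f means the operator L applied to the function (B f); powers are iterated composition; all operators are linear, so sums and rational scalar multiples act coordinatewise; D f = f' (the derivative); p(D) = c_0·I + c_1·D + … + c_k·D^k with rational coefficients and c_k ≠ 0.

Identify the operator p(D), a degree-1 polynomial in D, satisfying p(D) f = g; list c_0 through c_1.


c_0 = -1, c_1 = 3/2

D^0 f = (8/3)x^7 - (7/4)x^2 + (5/2)x + 7/3
D^1 f = (56/3)x^6 - (7/2)x + 5/2
matching coefficients of g against c_0 f + c_1 Df + … from the top degree down determines the c_i
solution: c_0 = -1, c_1 = 3/2


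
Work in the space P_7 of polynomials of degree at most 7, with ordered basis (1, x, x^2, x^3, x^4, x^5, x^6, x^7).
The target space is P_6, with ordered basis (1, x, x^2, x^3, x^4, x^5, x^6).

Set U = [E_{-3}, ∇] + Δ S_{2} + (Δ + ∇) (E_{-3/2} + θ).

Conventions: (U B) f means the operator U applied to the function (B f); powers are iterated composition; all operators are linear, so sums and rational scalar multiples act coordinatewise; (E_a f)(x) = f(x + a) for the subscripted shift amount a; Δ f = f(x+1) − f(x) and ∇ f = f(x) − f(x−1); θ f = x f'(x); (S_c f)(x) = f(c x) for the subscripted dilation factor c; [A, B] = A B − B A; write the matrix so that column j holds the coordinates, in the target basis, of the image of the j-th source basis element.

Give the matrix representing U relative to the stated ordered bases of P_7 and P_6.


the matrix is [[0, 6, -2, 59/2, -23, 1117/8, -1441/8, 24075/32]; [0, 0, 20, 6, 158, -35, 4167/4, -6503/8]; [0, 0, 0, 48, 60, 575, 375, 40257/8]; [0, 0, 0, 0, 104, 260, 1830, 3115]; [0, 0, 0, 0, 0, 220, 870, 11025/2]; [0, 0, 0, 0, 0, 0, 468, 2562]; [0, 0, 0, 0, 0, 0, 0, 1008]] (rows listed top to bottom)

image of 1: 0
image of x: 6
image of x^2: 20x - 2
image of x^3: 48x^2 + 6x + 59/2
image of x^4: 104x^3 + 60x^2 + 158x - 23
image of x^5: 220x^4 + 260x^3 + 575x^2 - 35x + 1117/8
image of x^6: 468x^5 + 870x^4 + 1830x^3 + 375x^2 + (4167/4)x - 1441/8
image of x^7: 1008x^6 + 2562x^5 + (11025/2)x^4 + 3115x^3 + (40257/8)x^2 - (6503/8)x + 24075/32
each image's coordinates form column j of the matrix


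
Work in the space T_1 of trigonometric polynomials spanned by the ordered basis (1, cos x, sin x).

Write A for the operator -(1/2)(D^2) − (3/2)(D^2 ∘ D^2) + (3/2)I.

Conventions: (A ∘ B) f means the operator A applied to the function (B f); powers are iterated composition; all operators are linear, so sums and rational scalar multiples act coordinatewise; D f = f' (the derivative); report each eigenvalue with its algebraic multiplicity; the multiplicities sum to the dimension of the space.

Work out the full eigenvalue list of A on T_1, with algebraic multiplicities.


image of 1: 3/2
image of cos x: (1/2)cos x
image of sin x: (1/2)sin x
the matrix is diagonal; its diagonal is (3/2, 1/2, 1/2)
for a triangular matrix the eigenvalues are the diagonal entries, with algebraic multiplicity their repetition count

λ = 1/2 (multiplicity 2), λ = 3/2 (multiplicity 1)


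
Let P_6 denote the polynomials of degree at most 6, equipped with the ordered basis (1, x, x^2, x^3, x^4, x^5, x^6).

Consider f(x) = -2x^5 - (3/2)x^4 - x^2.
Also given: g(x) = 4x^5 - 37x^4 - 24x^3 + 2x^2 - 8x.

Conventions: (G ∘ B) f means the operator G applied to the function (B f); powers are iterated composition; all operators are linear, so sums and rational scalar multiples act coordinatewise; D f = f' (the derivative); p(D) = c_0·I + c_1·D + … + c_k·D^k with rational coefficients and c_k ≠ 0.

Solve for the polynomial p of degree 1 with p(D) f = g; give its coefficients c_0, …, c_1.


D^0 f = -2x^5 - (3/2)x^4 - x^2
D^1 f = -10x^4 - 6x^3 - 2x
matching coefficients of g against c_0 f + c_1 Df + … from the top degree down determines the c_i
solution: c_0 = -2, c_1 = 4

p(D) = -2·I + 4·D, i.e. c_0 = -2, c_1 = 4


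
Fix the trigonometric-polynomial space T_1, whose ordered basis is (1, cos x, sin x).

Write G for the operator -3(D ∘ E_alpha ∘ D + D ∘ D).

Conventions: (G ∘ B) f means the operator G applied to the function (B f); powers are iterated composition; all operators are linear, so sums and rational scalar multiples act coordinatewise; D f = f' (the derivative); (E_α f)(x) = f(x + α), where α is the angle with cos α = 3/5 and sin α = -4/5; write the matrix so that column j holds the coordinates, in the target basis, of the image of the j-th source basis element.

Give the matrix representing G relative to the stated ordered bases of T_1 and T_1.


image of 1: 0
image of cos x: (24/5)cos x + (12/5)sin x
image of sin x: -(12/5)cos x + (24/5)sin x
each image's coordinates form column j of the matrix

the matrix is [[0, 0, 0]; [0, 24/5, -12/5]; [0, 12/5, 24/5]] (rows listed top to bottom)


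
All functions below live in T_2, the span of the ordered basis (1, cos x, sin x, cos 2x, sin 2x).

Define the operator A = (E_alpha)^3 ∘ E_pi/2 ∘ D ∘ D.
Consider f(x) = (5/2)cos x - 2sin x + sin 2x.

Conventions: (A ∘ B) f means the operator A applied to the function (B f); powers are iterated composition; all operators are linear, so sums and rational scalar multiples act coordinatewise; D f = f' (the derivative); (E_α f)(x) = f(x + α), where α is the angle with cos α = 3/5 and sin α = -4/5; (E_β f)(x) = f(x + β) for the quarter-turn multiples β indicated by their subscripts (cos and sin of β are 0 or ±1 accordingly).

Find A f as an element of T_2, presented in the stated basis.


D f = -2cos x - (5/2)sin x + 2cos 2x
D D f = -(5/2)cos x + 2sin x - 4sin 2x
E_pi/2 (D ∘ D) f = 2cos x + (5/2)sin x + 4sin 2x
E_alpha E_pi/2 (D ∘ D) f = -(4/5)cos x + (31/10)sin x - (96/25)cos 2x - (28/25)sin 2x
E_alpha E_alpha E_pi/2 (D ∘ D) f = -(74/25)cos x + (61/50)sin x + (1344/625)cos 2x - (2108/625)sin 2x
E_alpha E_alpha E_alpha E_pi/2 (D ∘ D) f = -(344/125)cos x - (409/250)sin x + (41184/15625)cos 2x + (47012/15625)sin 2x

g(x) = -(344/125)cos x - (409/250)sin x + (41184/15625)cos 2x + (47012/15625)sin 2x


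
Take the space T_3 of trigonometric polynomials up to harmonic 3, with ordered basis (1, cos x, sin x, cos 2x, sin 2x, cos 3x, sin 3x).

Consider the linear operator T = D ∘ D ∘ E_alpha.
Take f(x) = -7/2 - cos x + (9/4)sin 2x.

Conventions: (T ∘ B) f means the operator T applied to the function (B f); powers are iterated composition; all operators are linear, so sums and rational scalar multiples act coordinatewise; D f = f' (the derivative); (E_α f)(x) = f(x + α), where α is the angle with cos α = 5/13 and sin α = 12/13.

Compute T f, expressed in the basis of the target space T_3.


E_alpha f = -7/2 - (5/13)cos x + (12/13)sin x + (270/169)cos 2x - (1071/676)sin 2x
D E_alpha f = (12/13)cos x + (5/13)sin x - (1071/338)cos 2x - (540/169)sin 2x
D (D ∘ E_alpha) f = (5/13)cos x - (12/13)sin x - (1080/169)cos 2x + (1071/169)sin 2x

g(x) = (5/13)cos x - (12/13)sin x - (1080/169)cos 2x + (1071/169)sin 2x


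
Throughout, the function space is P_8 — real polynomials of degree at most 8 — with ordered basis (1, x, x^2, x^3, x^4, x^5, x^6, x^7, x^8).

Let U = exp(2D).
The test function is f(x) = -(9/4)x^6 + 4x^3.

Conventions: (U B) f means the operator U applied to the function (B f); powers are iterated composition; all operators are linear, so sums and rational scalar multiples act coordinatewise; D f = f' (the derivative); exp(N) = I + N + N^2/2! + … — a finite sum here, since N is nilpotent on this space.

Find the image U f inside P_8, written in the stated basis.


the result is g(x) = -(9/4)x^6 - 27x^5 - 135x^4 - 356x^3 - 516x^2 - 384x - 112

order-1 term: -27x^5 + 24x^2
order-2 term: -135x^4 + 48x
order-3 term: -360x^3 + 32
order-4 term: -540x^2
order-5 term: -432x
order-6 term: -144
the series for exp(2D) f terminates at order 6
exp(2D) f = -(9/4)x^6 - 27x^5 - 135x^4 - 356x^3 - 516x^2 - 384x - 112


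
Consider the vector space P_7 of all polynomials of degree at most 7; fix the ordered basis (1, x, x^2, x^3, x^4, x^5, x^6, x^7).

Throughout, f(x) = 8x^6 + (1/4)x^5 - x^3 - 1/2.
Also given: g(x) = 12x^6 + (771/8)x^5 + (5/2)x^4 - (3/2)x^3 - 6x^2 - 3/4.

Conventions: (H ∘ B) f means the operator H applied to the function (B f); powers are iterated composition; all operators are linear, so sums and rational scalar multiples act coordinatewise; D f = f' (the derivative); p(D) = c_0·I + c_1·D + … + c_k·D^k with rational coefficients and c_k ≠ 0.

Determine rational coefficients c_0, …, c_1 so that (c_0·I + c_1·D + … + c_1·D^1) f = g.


D^0 f = 8x^6 + (1/4)x^5 - x^3 - 1/2
D^1 f = 48x^5 + (5/4)x^4 - 3x^2
matching coefficients of g against c_0 f + c_1 Df + … from the top degree down determines the c_i
solution: c_0 = 3/2, c_1 = 2

c_0 = 3/2, c_1 = 2


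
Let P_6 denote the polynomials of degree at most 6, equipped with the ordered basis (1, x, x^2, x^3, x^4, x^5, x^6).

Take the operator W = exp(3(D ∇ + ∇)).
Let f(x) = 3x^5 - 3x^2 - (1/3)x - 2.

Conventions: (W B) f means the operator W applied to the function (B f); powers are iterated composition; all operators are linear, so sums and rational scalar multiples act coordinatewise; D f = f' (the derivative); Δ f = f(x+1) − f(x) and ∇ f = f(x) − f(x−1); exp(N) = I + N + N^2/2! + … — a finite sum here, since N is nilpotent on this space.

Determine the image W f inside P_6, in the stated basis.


order-1 term: 45x^4 + 90x^3 - 180x^2 + 117x - 46
order-2 term: 270x^3 + 810x^2 - 675x - 162
order-3 term: 810x^2 + 2430x - 405
order-4 term: 1215x + 2430
order-5 term: 729
the series for exp(3(D ∇ + ∇)) f terminates at order 5
exp(3(D ∇ + ∇)) f = 3x^5 + 45x^4 + 360x^3 + 1437x^2 + (9260/3)x + 2544

the result is g(x) = 3x^5 + 45x^4 + 360x^3 + 1437x^2 + (9260/3)x + 2544


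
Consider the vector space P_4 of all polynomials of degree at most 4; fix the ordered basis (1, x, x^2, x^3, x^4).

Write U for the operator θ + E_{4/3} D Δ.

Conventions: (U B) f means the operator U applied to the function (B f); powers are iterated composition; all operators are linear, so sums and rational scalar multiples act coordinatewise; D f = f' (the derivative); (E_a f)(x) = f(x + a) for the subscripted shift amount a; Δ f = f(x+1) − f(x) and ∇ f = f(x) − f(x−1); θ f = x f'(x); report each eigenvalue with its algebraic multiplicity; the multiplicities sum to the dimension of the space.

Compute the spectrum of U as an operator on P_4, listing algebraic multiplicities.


image of 1: 0
image of x: x
image of x^2: 2x^2 + 2
image of x^3: 3x^3 + 6x + 11
image of x^4: 4x^4 + 12x^2 + 44x + 124/3
the matrix is upper triangular; its diagonal is (0, 1, 2, 3, 4)
for a triangular matrix the eigenvalues are the diagonal entries, with algebraic multiplicity their repetition count

λ = 0 (multiplicity 1), λ = 1 (multiplicity 1), λ = 2 (multiplicity 1), λ = 3 (multiplicity 1), λ = 4 (multiplicity 1)


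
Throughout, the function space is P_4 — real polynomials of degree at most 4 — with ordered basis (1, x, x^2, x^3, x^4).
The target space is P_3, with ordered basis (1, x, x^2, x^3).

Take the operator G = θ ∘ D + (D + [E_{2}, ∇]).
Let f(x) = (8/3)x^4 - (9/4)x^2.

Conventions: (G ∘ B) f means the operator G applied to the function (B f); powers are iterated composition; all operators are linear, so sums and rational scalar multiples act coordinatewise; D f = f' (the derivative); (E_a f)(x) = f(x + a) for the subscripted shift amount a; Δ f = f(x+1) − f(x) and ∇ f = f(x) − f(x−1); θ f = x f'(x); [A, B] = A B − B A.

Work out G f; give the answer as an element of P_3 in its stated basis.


the result is g(x) = (128/3)x^3 - 9x

D f = (32/3)x^3 - (9/2)x
θ D f = 32x^3 - (9/2)x
D f = (32/3)x^3 - (9/2)x
∇ f = (32/3)x^3 - 16x^2 + (37/6)x - 5/12
E_{2} ∇ f = (32/3)x^3 + 48x^2 + (421/6)x + 133/4
E_{2} f = (8/3)x^4 + (64/3)x^3 + (247/4)x^2 + (229/3)x + 101/3
∇ E_{2} f = (32/3)x^3 + 48x^2 + (421/6)x + 133/4
[E_{2}, ∇] f = 0
(D + [E_{2}, ∇]) f = (32/3)x^3 - (9/2)x
(θ ∘ D + (D + [E_{2}, ∇])) f = (128/3)x^3 - 9x


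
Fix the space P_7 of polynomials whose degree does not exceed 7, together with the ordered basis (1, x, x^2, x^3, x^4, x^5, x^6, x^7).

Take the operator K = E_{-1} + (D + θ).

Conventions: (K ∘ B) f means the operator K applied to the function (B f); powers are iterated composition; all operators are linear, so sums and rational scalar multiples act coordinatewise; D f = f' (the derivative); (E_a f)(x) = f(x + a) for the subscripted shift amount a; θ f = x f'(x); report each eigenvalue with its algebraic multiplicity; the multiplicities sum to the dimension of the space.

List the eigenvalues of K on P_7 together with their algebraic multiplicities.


image of 1: 1
image of x: 2x
image of x^2: 3x^2 + 1
image of x^3: 4x^3 + 3x - 1
image of x^4: 5x^4 + 6x^2 - 4x + 1
image of x^5: 6x^5 + 10x^3 - 10x^2 + 5x - 1
image of x^6: 7x^6 + 15x^4 - 20x^3 + 15x^2 - 6x + 1
image of x^7: 8x^7 + 21x^5 - 35x^4 + 35x^3 - 21x^2 + 7x - 1
the matrix is upper triangular; its diagonal is (1, 2, 3, 4, 5, 6, 7, 8)
for a triangular matrix the eigenvalues are the diagonal entries, with algebraic multiplicity their repetition count

λ = 1 (multiplicity 1), λ = 2 (multiplicity 1), λ = 3 (multiplicity 1), λ = 4 (multiplicity 1), λ = 5 (multiplicity 1), λ = 6 (multiplicity 1), λ = 7 (multiplicity 1), λ = 8 (multiplicity 1)


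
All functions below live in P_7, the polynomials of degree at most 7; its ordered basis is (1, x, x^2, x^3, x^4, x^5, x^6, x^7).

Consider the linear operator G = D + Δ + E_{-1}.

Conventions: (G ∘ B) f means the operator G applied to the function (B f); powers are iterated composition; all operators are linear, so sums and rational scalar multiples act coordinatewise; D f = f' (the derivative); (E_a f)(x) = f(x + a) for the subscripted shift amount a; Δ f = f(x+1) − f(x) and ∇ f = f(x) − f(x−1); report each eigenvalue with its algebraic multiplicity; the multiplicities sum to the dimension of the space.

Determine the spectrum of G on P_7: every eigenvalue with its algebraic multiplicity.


λ = 1 (multiplicity 8)

image of 1: 1
image of x: x + 1
image of x^2: x^2 + 2x + 2
image of x^3: x^3 + 3x^2 + 6x
image of x^4: x^4 + 4x^3 + 12x^2 + 2
image of x^5: x^5 + 5x^4 + 20x^3 + 10x
image of x^6: x^6 + 6x^5 + 30x^4 + 30x^2 + 2
image of x^7: x^7 + 7x^6 + 42x^5 + 70x^3 + 14x
the matrix is upper triangular; its diagonal is (1, 1, 1, 1, 1, 1, 1, 1)
for a triangular matrix the eigenvalues are the diagonal entries, with algebraic multiplicity their repetition count


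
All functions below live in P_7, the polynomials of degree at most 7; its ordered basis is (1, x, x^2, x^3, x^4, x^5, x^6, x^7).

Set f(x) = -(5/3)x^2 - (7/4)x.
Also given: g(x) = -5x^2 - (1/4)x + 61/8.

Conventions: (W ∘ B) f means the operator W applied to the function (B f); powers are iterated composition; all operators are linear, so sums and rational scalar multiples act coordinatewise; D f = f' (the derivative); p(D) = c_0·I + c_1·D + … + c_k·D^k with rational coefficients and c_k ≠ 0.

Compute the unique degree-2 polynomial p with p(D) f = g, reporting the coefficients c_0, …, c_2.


D^0 f = -(5/3)x^2 - (7/4)x
D^1 f = -(10/3)x - 7/4
D^2 f = -10/3
matching coefficients of g against c_0 f + c_1 Df + … from the top degree down determines the c_i
solution: c_0 = 3, c_1 = -3/2, c_2 = -3/2

c_0 = 3, c_1 = -3/2, c_2 = -3/2


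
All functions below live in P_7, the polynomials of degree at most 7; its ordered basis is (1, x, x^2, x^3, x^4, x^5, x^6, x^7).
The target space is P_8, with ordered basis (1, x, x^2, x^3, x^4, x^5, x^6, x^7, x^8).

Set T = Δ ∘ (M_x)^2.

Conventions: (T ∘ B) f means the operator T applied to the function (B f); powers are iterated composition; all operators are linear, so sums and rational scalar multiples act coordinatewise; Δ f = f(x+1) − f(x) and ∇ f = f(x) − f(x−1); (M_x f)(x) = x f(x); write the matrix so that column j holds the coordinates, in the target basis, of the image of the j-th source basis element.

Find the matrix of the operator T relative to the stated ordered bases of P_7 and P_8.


the matrix is [[1, 1, 1, 1, 1, 1, 1, 1]; [2, 3, 4, 5, 6, 7, 8, 9]; [0, 3, 6, 10, 15, 21, 28, 36]; [0, 0, 4, 10, 20, 35, 56, 84]; [0, 0, 0, 5, 15, 35, 70, 126]; [0, 0, 0, 0, 6, 21, 56, 126]; [0, 0, 0, 0, 0, 7, 28, 84]; [0, 0, 0, 0, 0, 0, 8, 36]; [0, 0, 0, 0, 0, 0, 0, 9]] (rows listed top to bottom)

image of 1: 2x + 1
image of x: 3x^2 + 3x + 1
image of x^2: 4x^3 + 6x^2 + 4x + 1
image of x^3: 5x^4 + 10x^3 + 10x^2 + 5x + 1
image of x^4: 6x^5 + 15x^4 + 20x^3 + 15x^2 + 6x + 1
image of x^5: 7x^6 + 21x^5 + 35x^4 + 35x^3 + 21x^2 + 7x + 1
image of x^6: 8x^7 + 28x^6 + 56x^5 + 70x^4 + 56x^3 + 28x^2 + 8x + 1
image of x^7: 9x^8 + 36x^7 + 84x^6 + 126x^5 + 126x^4 + 84x^3 + 36x^2 + 9x + 1
each image's coordinates form column j of the matrix


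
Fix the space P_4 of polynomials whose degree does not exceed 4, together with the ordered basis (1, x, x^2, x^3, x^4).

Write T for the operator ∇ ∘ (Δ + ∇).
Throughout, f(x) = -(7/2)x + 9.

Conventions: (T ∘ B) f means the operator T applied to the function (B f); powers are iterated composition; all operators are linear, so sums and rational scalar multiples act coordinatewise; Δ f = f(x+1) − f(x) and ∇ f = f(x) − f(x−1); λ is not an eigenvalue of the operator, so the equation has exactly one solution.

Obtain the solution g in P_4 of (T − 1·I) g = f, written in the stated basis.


the image equals g(x) = (7/2)x - 9

write g with unknown coordinates in the stated basis and equate coefficients in (T − 1·I) g = f
solving from the highest basis element down gives g = (7/2)x - 9
check: T g = 0
so T g − 1·g = -(7/2)x + 9 = f ✓


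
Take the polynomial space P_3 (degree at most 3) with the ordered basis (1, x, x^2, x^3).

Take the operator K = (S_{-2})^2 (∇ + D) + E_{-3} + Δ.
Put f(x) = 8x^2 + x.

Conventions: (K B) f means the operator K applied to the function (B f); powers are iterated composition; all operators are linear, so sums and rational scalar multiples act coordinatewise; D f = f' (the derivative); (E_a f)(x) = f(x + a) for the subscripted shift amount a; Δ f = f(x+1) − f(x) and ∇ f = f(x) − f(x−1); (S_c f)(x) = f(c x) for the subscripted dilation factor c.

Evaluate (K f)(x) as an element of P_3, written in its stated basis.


the image equals g(x) = 8x^2 + 97x + 72

∇ f = 16x - 7
D f = 16x + 1
(∇ + D) f = 32x - 6
S_{-2} (∇ + D) f = -64x - 6
S_{-2} S_{-2} (∇ + D) f = 128x - 6
E_{-3} f = 8x^2 - 47x + 69
Δ f = 16x + 9
((S_{-2})^2 (∇ + D) + E_{-3} + Δ) f = 8x^2 + 97x + 72


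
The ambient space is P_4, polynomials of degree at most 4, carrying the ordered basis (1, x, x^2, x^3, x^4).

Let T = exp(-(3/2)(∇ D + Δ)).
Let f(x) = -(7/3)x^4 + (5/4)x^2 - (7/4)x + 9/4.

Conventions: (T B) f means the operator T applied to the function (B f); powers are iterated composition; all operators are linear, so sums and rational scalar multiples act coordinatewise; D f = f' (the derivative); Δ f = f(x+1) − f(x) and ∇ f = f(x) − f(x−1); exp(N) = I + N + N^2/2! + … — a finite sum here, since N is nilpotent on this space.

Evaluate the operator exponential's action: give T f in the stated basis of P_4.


order-1 term: 14x^3 + 63x^2 - (127/4)x + 29/2
order-2 term: -(63/2)x^2 - 189x - 1551/16
order-3 term: (63/2)x + 567/4
order-4 term: -189/16
the series for exp(-(3/2)(∇ D + Δ)) f terminates at order 4
exp(-(3/2)(∇ D + Δ)) f = -(7/3)x^4 + 14x^3 + (131/4)x^2 - 191x + 199/4

the image equals g(x) = -(7/3)x^4 + 14x^3 + (131/4)x^2 - 191x + 199/4


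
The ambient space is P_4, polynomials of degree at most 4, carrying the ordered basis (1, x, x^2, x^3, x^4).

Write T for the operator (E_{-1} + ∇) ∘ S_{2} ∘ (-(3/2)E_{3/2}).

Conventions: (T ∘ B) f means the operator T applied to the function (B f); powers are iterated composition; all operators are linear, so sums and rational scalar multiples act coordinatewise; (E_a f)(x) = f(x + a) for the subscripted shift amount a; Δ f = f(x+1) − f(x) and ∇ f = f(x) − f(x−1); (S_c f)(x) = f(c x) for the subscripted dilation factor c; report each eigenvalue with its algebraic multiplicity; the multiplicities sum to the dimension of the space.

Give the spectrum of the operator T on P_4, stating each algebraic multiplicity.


λ = -24 (multiplicity 1), λ = -12 (multiplicity 1), λ = -6 (multiplicity 1), λ = -3 (multiplicity 1), λ = -3/2 (multiplicity 1)

image of 1: -3/2
image of x: -3x - 9/4
image of x^2: -6x^2 - 9x - 27/8
image of x^3: -12x^3 - 27x^2 - (81/4)x - 81/16
image of x^4: -24x^4 - 72x^3 - 81x^2 - (81/2)x - 243/32
the matrix is upper triangular; its diagonal is (-3/2, -3, -6, -12, -24)
for a triangular matrix the eigenvalues are the diagonal entries, with algebraic multiplicity their repetition count


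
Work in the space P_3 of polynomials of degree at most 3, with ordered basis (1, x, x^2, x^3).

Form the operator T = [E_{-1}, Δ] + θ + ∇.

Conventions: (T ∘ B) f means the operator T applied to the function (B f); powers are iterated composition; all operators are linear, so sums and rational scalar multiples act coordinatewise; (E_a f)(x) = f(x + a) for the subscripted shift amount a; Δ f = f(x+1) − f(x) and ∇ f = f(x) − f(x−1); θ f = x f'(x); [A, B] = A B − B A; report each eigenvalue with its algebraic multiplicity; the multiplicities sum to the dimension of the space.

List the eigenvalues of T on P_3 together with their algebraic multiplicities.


λ = 0 (multiplicity 1), λ = 1 (multiplicity 1), λ = 2 (multiplicity 1), λ = 3 (multiplicity 1)

image of 1: 0
image of x: x + 1
image of x^2: 2x^2 + 2x - 1
image of x^3: 3x^3 + 3x^2 - 3x + 1
the matrix is upper triangular; its diagonal is (0, 1, 2, 3)
for a triangular matrix the eigenvalues are the diagonal entries, with algebraic multiplicity their repetition count


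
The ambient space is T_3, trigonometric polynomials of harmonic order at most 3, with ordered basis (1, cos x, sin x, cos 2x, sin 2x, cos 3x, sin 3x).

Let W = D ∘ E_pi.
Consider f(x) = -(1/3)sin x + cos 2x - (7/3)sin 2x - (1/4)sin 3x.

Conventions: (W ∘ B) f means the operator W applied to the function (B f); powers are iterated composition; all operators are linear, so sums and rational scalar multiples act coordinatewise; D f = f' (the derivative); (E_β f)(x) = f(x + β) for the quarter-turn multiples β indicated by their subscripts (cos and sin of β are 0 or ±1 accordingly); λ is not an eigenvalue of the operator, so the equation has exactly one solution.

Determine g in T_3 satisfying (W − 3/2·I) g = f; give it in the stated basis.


write g with unknown coordinates in the stated basis and equate coefficients in (W − 3/2·I) g = f
solving from the highest basis element down gives g = -(4/39)cos x + (2/13)sin x + (38/75)cos 2x + (22/25)sin 2x - (1/15)cos 3x + (1/30)sin 3x
check: W g = -(2/13)cos x - (4/39)sin x + (44/25)cos 2x - (76/75)sin 2x - (1/10)cos 3x - (1/5)sin 3x
so W g − 3/2·g = -(1/3)sin x + cos 2x - (7/3)sin 2x - (1/4)sin 3x = f ✓

the image equals g(x) = -(4/39)cos x + (2/13)sin x + (38/75)cos 2x + (22/25)sin 2x - (1/15)cos 3x + (1/30)sin 3x


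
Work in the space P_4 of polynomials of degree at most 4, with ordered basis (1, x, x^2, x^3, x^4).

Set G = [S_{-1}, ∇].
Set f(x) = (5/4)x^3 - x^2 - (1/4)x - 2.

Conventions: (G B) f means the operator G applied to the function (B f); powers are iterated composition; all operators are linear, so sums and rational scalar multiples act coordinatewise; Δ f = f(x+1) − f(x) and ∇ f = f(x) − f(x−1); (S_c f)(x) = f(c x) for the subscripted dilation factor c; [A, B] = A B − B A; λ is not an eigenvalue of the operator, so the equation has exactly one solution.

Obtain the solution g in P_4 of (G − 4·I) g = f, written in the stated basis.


write g with unknown coordinates in the stated basis and equate coefficients in (G − 4·I) g = f
solving from the highest basis element down gives g = -(5/16)x^3 - (7/32)x^2 + (9/32)x + 31/64
check: G g = -(15/8)x^2 + (7/8)x - 1/16
so G g − 4·g = (5/4)x^3 - x^2 - (1/4)x - 2 = f ✓

the result is g(x) = -(5/16)x^3 - (7/32)x^2 + (9/32)x + 31/64


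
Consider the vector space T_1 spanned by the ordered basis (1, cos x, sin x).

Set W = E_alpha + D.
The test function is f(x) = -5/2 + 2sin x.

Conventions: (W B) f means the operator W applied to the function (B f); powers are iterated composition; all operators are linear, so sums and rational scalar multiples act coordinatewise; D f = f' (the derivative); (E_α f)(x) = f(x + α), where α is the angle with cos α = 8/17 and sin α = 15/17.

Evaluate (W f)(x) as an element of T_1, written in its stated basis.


the image equals g(x) = -5/2 + (64/17)cos x + (16/17)sin x

E_alpha f = -5/2 + (30/17)cos x + (16/17)sin x
D f = 2cos x
(E_alpha + D) f = -5/2 + (64/17)cos x + (16/17)sin x


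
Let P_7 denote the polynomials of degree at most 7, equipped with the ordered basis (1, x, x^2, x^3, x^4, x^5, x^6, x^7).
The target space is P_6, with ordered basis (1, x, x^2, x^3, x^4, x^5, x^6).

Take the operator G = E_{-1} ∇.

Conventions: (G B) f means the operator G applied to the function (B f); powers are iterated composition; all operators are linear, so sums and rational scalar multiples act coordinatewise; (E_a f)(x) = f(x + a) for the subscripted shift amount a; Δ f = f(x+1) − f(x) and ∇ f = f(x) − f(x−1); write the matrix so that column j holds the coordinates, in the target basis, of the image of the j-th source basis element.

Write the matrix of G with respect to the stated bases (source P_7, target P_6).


the matrix is [[0, 1, -3, 7, -15, 31, -63, 127]; [0, 0, 2, -9, 28, -75, 186, -441]; [0, 0, 0, 3, -18, 70, -225, 651]; [0, 0, 0, 0, 4, -30, 140, -525]; [0, 0, 0, 0, 0, 5, -45, 245]; [0, 0, 0, 0, 0, 0, 6, -63]; [0, 0, 0, 0, 0, 0, 0, 7]] (rows listed top to bottom)

image of 1: 0
image of x: 1
image of x^2: 2x - 3
image of x^3: 3x^2 - 9x + 7
image of x^4: 4x^3 - 18x^2 + 28x - 15
image of x^5: 5x^4 - 30x^3 + 70x^2 - 75x + 31
image of x^6: 6x^5 - 45x^4 + 140x^3 - 225x^2 + 186x - 63
image of x^7: 7x^6 - 63x^5 + 245x^4 - 525x^3 + 651x^2 - 441x + 127
each image's coordinates form column j of the matrix


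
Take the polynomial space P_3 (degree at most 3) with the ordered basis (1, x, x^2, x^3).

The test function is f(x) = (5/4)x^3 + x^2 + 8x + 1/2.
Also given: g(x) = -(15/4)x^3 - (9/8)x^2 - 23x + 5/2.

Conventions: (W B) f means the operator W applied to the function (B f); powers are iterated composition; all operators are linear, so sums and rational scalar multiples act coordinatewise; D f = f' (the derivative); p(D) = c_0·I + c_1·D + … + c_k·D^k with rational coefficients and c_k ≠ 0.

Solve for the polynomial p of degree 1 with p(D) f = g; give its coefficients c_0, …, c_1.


p(D) = -3·I + (1/2)·D, i.e. c_0 = -3, c_1 = 1/2

D^0 f = (5/4)x^3 + x^2 + 8x + 1/2
D^1 f = (15/4)x^2 + 2x + 8
matching coefficients of g against c_0 f + c_1 Df + … from the top degree down determines the c_i
solution: c_0 = -3, c_1 = 1/2


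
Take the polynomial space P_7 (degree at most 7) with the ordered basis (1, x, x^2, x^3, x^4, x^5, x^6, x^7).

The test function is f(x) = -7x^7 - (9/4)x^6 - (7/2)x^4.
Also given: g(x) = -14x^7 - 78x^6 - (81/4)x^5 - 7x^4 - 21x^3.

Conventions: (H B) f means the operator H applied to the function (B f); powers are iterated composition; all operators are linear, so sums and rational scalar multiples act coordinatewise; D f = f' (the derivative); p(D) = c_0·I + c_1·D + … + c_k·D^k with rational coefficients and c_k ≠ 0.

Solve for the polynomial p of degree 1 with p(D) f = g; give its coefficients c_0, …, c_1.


c_0 = 2, c_1 = 3/2

D^0 f = -7x^7 - (9/4)x^6 - (7/2)x^4
D^1 f = -49x^6 - (27/2)x^5 - 14x^3
matching coefficients of g against c_0 f + c_1 Df + … from the top degree down determines the c_i
solution: c_0 = 2, c_1 = 3/2


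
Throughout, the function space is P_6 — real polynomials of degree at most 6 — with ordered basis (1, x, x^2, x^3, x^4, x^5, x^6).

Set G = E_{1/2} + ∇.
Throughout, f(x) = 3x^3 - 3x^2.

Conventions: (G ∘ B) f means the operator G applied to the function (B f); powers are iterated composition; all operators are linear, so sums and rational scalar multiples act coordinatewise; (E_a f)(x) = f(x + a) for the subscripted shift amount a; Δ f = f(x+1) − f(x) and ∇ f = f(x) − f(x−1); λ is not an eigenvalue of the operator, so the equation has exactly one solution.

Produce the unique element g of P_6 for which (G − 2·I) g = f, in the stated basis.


the result is g(x) = -3x^3 - (21/2)x^2 - (99/4)x - 261/8

write g with unknown coordinates in the stated basis and equate coefficients in (G − 2·I) g = f
solving from the highest basis element down gives g = -3x^3 - (21/2)x^2 - (99/4)x - 261/8
check: G g = -3x^3 - 24x^2 - (99/2)x - 261/4
so G g − 2·g = 3x^3 - 3x^2 = f ✓


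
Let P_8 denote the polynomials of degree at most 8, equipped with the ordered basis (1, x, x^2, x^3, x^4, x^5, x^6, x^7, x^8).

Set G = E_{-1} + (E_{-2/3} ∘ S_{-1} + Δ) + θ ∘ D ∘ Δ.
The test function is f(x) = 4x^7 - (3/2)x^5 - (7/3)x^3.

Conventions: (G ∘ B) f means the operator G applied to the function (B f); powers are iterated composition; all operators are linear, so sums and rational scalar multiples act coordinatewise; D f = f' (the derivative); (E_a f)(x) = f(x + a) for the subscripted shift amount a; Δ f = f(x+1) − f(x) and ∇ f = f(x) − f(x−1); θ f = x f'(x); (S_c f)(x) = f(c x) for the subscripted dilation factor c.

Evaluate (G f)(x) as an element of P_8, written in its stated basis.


E_{-1} f = 4x^7 - 28x^6 + (165/2)x^5 - (265/2)x^4 + (368/3)x^3 - 62x^2 + (27/2)x - 1/6
S_{-1} f = -4x^7 + (3/2)x^5 + (7/3)x^3
E_{-2/3} S_{-1} f = -4x^7 + (56/3)x^6 - (215/6)x^5 + (985/27)x^4 - (1511/81)x^3 + (158/81)x^2 + (1556/729)x - 1432/2187
Δ f = 28x^6 + 84x^5 + (265/2)x^4 + 125x^3 + 62x^2 + (27/2)x + 1/6
(E_{-2/3} ∘ S_{-1} + Δ) f = -4x^7 + (140/3)x^6 + (289/6)x^5 + (9125/54)x^4 + (8614/81)x^3 + (5180/81)x^2 + (22795/1458)x - 2135/4374
Δ f = 28x^6 + 84x^5 + (265/2)x^4 + 125x^3 + 62x^2 + (27/2)x + 1/6
D Δ f = 168x^5 + 420x^4 + 530x^3 + 375x^2 + 124x + 27/2
θ (D ∘ Δ) f = 840x^5 + 1680x^4 + 1590x^3 + 750x^2 + 124x
(E_{-1} + (E_{-2/3} ∘ S_{-1} + Δ) + θ ∘ D ∘ Δ) f = (56/3)x^6 + (2912/3)x^5 + (46345/27)x^4 + (147340/81)x^3 + (60908/81)x^2 + (111635/729)x - 1432/2187

g(x) = (56/3)x^6 + (2912/3)x^5 + (46345/27)x^4 + (147340/81)x^3 + (60908/81)x^2 + (111635/729)x - 1432/2187


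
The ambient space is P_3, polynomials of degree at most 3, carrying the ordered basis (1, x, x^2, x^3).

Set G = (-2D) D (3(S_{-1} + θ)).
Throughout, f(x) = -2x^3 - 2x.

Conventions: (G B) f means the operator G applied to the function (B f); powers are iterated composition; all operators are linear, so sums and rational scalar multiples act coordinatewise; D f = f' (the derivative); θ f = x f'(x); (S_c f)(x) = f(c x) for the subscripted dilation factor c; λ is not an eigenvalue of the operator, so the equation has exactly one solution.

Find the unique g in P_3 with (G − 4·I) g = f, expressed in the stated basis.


write g with unknown coordinates in the stated basis and equate coefficients in (G − 4·I) g = f
solving from the highest basis element down gives g = (1/2)x^3 - (17/2)x
check: G g = -36x
so G g − 4·g = -2x^3 - 2x = f ✓

the image equals g(x) = (1/2)x^3 - (17/2)x


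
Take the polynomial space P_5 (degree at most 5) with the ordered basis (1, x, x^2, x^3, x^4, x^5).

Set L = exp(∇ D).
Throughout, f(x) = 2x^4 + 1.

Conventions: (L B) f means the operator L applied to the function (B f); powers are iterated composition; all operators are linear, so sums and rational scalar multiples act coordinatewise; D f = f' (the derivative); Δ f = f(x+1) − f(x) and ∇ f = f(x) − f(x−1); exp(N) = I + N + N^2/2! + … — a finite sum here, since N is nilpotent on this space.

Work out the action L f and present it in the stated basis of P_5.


the result is g(x) = 2x^4 + 24x^2 - 24x + 33

order-1 term: 24x^2 - 24x + 8
order-2 term: 24
the series for exp(∇ D) f terminates at order 2
exp(∇ D) f = 2x^4 + 24x^2 - 24x + 33


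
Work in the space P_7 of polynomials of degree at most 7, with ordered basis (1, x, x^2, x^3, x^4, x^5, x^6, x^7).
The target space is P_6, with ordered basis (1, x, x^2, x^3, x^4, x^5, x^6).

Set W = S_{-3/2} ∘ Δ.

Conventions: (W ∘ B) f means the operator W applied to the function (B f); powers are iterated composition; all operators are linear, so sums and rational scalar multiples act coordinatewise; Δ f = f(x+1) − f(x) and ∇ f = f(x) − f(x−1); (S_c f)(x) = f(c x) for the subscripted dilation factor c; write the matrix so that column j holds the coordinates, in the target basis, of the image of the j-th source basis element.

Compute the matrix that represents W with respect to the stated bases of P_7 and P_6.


image of 1: 0
image of x: 1
image of x^2: -3x + 1
image of x^3: (27/4)x^2 - (9/2)x + 1
image of x^4: -(27/2)x^3 + (27/2)x^2 - 6x + 1
image of x^5: (405/16)x^4 - (135/4)x^3 + (45/2)x^2 - (15/2)x + 1
image of x^6: -(729/16)x^5 + (1215/16)x^4 - (135/2)x^3 + (135/4)x^2 - 9x + 1
image of x^7: (5103/64)x^6 - (5103/32)x^5 + (2835/16)x^4 - (945/8)x^3 + (189/4)x^2 - (21/2)x + 1
each image's coordinates form column j of the matrix

the matrix is [[0, 1, 1, 1, 1, 1, 1, 1]; [0, 0, -3, -9/2, -6, -15/2, -9, -21/2]; [0, 0, 0, 27/4, 27/2, 45/2, 135/4, 189/4]; [0, 0, 0, 0, -27/2, -135/4, -135/2, -945/8]; [0, 0, 0, 0, 0, 405/16, 1215/16, 2835/16]; [0, 0, 0, 0, 0, 0, -729/16, -5103/32]; [0, 0, 0, 0, 0, 0, 0, 5103/64]] (rows listed top to bottom)


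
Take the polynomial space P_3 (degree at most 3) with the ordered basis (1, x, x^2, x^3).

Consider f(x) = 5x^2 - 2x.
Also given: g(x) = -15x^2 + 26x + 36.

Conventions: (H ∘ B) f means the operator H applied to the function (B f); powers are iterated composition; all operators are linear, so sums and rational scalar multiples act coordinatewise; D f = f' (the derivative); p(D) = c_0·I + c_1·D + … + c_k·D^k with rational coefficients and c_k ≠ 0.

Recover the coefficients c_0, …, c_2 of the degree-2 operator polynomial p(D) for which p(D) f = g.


p(D) = -3·I + 2·D + 4·D^2, i.e. c_0 = -3, c_1 = 2, c_2 = 4

D^0 f = 5x^2 - 2x
D^1 f = 10x - 2
D^2 f = 10
matching coefficients of g against c_0 f + c_1 Df + … from the top degree down determines the c_i
solution: c_0 = -3, c_1 = 2, c_2 = 4


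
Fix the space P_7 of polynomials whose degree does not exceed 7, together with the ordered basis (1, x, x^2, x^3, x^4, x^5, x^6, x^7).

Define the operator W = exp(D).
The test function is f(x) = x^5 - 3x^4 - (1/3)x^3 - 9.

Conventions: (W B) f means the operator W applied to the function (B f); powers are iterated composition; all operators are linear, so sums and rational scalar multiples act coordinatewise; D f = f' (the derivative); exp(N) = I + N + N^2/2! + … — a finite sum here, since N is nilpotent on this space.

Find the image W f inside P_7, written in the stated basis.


order-1 term: 5x^4 - 12x^3 - x^2
order-2 term: 10x^3 - 18x^2 - x
order-3 term: 10x^2 - 12x - 1/3
order-4 term: 5x - 3
order-5 term: 1
the series for exp(D) f terminates at order 5
exp(D) f = x^5 + 2x^4 - (7/3)x^3 - 9x^2 - 8x - 34/3

the result is g(x) = x^5 + 2x^4 - (7/3)x^3 - 9x^2 - 8x - 34/3
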